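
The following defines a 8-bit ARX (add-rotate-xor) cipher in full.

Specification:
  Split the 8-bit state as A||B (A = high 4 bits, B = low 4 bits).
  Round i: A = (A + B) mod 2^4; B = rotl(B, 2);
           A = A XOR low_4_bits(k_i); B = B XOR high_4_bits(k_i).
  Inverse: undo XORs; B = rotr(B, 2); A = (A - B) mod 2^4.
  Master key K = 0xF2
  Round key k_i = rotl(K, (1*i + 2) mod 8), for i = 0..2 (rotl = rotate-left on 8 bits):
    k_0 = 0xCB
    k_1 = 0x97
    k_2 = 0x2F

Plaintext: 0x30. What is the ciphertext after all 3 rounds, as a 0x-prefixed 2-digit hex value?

0x28

s_0 = plaintext = 0x30
s_1 = Round(s_0, k_0) = 0x8C
s_2 = Round(s_1, k_1) = 0x3A
s_3 = Round(s_2, k_2) = 0x28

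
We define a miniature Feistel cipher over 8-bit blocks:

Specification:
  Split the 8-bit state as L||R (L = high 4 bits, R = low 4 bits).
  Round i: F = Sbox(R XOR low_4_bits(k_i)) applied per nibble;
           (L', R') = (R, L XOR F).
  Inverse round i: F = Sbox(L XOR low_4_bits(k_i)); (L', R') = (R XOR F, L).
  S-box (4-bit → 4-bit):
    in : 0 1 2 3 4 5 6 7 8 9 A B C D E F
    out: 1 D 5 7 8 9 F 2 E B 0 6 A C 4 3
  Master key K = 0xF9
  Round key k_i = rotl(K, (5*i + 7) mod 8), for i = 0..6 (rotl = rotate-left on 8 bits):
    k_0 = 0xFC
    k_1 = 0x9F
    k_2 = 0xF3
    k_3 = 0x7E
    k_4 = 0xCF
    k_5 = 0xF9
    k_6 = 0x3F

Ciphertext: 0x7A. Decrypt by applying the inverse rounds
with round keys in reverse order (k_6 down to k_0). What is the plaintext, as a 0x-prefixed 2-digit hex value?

0xDD

s_0 = ciphertext = 0x7A
s_1 = InvRound(s_0, k_6) = 0x47
s_2 = InvRound(s_1, k_5) = 0xB4
s_3 = InvRound(s_2, k_4) = 0xCB
s_4 = InvRound(s_3, k_3) = 0xEC
s_5 = InvRound(s_4, k_2) = 0x0E
s_6 = InvRound(s_5, k_1) = 0xD0
s_7 = InvRound(s_6, k_0) = 0xDD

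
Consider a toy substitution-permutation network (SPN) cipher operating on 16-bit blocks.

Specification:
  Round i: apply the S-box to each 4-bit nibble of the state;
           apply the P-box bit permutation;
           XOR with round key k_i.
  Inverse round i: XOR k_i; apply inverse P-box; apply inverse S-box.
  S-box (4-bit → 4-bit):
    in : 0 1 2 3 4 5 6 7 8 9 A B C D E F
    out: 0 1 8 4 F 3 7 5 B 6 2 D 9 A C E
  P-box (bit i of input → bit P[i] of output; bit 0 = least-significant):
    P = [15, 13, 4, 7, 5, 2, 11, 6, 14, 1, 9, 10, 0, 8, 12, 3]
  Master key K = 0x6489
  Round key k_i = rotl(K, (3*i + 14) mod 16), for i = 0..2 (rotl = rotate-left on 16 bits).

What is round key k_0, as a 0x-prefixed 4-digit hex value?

K = 0x6489
k_0 = rotl(K, (3*0+14) mod 16) = rotl(K, 14) = 0x5922

0x5922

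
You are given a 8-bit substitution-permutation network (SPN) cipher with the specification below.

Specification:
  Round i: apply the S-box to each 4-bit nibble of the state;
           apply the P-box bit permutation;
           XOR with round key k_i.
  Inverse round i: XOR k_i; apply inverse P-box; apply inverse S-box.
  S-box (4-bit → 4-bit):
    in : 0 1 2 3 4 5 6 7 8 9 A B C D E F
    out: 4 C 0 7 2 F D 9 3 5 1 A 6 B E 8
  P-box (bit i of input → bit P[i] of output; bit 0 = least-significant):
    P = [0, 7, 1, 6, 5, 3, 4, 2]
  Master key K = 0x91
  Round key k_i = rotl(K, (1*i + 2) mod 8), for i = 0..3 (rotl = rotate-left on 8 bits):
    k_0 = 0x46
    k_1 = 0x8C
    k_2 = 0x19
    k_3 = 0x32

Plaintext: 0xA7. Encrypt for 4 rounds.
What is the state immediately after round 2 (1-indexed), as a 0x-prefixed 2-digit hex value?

0xCD

s_0 = plaintext = 0xA7
s_1 = Round(s_0, k_0) = 0x27
s_2 = Round(s_1, k_1) = 0xCD
s_3 = Round(s_2, k_2) = 0xC0
s_4 = Round(s_3, k_3) = 0x28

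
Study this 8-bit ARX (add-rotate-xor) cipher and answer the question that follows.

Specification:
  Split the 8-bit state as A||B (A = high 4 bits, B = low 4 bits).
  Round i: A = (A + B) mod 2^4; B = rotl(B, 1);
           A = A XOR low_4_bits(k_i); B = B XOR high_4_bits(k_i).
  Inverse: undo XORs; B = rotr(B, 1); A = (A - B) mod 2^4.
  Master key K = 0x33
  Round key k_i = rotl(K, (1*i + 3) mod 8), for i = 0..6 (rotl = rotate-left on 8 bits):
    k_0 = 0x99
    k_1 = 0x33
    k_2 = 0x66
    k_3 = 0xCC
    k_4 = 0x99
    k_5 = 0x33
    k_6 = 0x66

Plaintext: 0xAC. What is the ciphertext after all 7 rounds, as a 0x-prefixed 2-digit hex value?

0x80

s_0 = plaintext = 0xAC
s_1 = Round(s_0, k_0) = 0xF0
s_2 = Round(s_1, k_1) = 0xC3
s_3 = Round(s_2, k_2) = 0x90
s_4 = Round(s_3, k_3) = 0x5C
s_5 = Round(s_4, k_4) = 0x80
s_6 = Round(s_5, k_5) = 0xB3
s_7 = Round(s_6, k_6) = 0x80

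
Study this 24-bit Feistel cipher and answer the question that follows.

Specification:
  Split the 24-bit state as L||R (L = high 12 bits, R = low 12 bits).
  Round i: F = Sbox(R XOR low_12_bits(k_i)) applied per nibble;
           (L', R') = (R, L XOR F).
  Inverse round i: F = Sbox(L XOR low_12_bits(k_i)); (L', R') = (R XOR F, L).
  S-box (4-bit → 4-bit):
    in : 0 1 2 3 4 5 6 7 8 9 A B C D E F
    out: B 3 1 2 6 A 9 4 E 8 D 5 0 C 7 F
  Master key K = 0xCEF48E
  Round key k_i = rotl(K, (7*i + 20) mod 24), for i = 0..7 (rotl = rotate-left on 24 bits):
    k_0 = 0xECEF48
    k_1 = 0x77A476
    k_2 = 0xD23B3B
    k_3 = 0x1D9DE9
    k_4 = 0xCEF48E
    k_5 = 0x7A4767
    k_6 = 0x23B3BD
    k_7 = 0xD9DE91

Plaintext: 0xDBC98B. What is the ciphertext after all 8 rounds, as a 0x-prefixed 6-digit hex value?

s_0 = plaintext = 0xDBC98B
s_1 = Round(s_0, k_0) = 0x98B4BE
s_2 = Round(s_1, k_1) = 0x4BE285
s_3 = Round(s_2, k_2) = 0x285CE9
s_4 = Round(s_3, k_3) = 0xCE913E
s_5 = Round(s_4, k_4) = 0x13E6B2
s_6 = Round(s_5, k_5) = 0x6B22F4
s_7 = Round(s_6, k_6) = 0x2F45DA
s_8 = Round(s_7, k_7) = 0x5DA791

0x5DA791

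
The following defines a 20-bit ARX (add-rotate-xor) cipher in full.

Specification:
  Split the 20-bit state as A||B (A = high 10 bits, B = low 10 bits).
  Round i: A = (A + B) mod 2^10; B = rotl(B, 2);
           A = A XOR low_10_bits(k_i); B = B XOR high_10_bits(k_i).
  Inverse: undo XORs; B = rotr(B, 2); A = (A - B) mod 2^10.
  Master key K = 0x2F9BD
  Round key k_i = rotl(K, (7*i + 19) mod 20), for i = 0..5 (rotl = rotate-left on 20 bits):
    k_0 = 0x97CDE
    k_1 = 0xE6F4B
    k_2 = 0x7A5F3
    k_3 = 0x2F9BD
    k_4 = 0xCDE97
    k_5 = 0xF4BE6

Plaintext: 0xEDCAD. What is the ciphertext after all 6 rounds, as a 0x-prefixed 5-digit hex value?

s_0 = plaintext = 0xEDCAD
s_1 = Round(s_0, k_0) = 0x2E8EB
s_2 = Round(s_1, k_1) = 0xBB837
s_3 = Round(s_2, k_2) = 0xB5935
s_4 = Round(s_3, k_3) = 0x6D86B
s_5 = Round(s_4, k_4) = 0x2DA9B
s_6 = Round(s_5, k_5) = 0x2DDBC

0x2DDBC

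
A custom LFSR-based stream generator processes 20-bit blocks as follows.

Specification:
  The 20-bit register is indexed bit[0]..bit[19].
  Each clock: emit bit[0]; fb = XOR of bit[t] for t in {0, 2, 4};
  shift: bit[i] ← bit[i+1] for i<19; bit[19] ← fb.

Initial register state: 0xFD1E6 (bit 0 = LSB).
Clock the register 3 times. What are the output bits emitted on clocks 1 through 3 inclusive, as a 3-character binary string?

reg_0 = 0xFD1E6
clock 1: out=0, reg = 0xFE8F3
clock 2: out=1, reg = 0x7F479
clock 3: out=1, reg = 0x3FA3C

011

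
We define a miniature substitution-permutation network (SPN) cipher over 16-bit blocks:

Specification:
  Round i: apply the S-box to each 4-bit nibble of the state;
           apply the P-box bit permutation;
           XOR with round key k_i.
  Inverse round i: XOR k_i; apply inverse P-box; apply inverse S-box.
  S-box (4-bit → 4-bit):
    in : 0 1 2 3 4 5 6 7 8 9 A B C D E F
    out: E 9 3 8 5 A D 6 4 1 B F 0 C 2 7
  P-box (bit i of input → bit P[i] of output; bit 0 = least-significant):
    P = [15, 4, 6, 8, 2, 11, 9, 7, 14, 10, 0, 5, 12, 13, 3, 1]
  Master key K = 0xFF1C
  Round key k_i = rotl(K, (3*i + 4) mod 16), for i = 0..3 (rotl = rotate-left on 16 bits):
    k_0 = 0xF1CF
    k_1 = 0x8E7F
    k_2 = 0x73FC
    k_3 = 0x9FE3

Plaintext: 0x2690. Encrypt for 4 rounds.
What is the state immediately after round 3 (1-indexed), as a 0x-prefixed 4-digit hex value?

0x93C6

s_0 = plaintext = 0x2690
s_1 = Round(s_0, k_0) = 0x80BA
s_2 = Round(s_1, k_1) = 0x01C2
s_3 = Round(s_2, k_2) = 0x93C6
s_4 = Round(s_3, k_3) = 0x0E83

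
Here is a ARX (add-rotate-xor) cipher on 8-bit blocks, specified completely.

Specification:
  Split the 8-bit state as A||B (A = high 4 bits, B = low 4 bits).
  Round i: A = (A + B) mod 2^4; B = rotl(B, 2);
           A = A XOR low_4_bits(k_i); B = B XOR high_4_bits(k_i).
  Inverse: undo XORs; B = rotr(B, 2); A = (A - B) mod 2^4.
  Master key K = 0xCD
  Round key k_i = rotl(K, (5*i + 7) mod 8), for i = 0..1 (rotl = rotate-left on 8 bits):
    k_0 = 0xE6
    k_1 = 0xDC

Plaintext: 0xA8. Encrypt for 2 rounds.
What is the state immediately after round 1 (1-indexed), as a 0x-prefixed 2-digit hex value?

s_0 = plaintext = 0xA8
s_1 = Round(s_0, k_0) = 0x4C
s_2 = Round(s_1, k_1) = 0xCE

0x4C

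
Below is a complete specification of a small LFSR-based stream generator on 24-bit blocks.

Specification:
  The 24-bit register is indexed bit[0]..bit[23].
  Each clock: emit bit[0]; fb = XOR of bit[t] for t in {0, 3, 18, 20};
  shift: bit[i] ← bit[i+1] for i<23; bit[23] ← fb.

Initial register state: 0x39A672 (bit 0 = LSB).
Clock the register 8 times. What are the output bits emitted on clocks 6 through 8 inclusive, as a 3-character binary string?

110

reg_0 = 0x39A672
clock 1: out=0, reg = 0x9CD339
clock 2: out=1, reg = 0x4E699C
clock 3: out=0, reg = 0x2734CE
clock 4: out=0, reg = 0x139A67
clock 5: out=1, reg = 0x09CD33
clock 6: out=1, reg = 0x84E699
clock 7: out=1, reg = 0xC2734C
clock 8: out=0, reg = 0xE139A6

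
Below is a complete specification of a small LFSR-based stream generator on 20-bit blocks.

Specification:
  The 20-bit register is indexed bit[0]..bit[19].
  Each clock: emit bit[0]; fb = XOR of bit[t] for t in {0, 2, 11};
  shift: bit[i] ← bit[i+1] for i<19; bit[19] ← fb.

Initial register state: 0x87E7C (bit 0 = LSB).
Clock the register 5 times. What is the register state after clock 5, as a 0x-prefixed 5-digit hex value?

0x643F3

reg_0 = 0x87E7C
clock 1: out=0, reg = 0x43F3E
clock 2: out=0, reg = 0x21F9F
clock 3: out=1, reg = 0x90FCF
clock 4: out=1, reg = 0xC87E7
clock 5: out=1, reg = 0x643F3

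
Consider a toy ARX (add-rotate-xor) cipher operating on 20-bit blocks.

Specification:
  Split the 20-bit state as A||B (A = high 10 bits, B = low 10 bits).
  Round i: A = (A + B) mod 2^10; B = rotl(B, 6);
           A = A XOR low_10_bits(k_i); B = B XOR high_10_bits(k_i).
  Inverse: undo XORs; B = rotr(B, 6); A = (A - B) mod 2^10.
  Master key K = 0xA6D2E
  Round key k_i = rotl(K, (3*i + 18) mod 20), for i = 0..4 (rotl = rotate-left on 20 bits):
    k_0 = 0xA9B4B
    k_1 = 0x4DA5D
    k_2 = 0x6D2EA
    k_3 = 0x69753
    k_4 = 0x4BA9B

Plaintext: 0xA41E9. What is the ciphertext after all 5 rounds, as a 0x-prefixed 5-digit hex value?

0x9436B

s_0 = plaintext = 0xA41E9
s_1 = Round(s_0, k_0) = 0xCC8F8
s_2 = Round(s_1, k_1) = 0x9DF39
s_3 = Round(s_2, k_2) = 0xD6BC7
s_4 = Round(s_3, k_3) = 0x1C859
s_5 = Round(s_4, k_4) = 0x9436B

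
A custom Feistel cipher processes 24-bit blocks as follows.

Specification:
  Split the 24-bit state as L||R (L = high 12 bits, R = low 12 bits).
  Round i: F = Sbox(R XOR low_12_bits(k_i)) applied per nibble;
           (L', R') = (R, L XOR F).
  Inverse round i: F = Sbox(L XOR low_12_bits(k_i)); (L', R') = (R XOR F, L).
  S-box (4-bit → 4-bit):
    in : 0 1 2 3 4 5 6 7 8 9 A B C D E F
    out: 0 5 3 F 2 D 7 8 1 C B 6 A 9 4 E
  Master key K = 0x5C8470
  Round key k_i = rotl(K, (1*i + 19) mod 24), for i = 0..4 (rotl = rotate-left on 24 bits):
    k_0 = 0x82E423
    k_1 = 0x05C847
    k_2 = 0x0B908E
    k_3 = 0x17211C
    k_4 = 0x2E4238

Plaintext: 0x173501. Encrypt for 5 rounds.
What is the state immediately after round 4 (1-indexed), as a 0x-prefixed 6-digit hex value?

0xA5892B

s_0 = plaintext = 0x173501
s_1 = Round(s_0, k_0) = 0x501440
s_2 = Round(s_1, k_1) = 0x440F09
s_3 = Round(s_2, k_2) = 0xF09A58
s_4 = Round(s_3, k_3) = 0xA5892B
s_5 = Round(s_4, k_4) = 0x92BC07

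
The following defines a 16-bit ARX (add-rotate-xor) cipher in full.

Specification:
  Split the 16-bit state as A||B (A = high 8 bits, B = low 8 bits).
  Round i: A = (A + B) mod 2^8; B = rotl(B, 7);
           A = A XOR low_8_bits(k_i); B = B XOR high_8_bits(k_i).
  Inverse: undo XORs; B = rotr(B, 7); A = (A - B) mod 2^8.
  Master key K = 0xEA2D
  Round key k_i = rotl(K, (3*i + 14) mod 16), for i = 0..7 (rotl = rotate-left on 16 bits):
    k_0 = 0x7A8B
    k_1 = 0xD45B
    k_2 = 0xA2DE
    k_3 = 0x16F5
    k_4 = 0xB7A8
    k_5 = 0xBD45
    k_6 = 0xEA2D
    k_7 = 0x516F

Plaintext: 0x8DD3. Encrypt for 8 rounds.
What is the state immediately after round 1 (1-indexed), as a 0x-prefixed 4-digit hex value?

s_0 = plaintext = 0x8DD3
s_1 = Round(s_0, k_0) = 0xEB93
s_2 = Round(s_1, k_1) = 0x251D
s_3 = Round(s_2, k_2) = 0x9C2C
s_4 = Round(s_3, k_3) = 0x3D00
s_5 = Round(s_4, k_4) = 0x95B7
s_6 = Round(s_5, k_5) = 0x0966
s_7 = Round(s_6, k_6) = 0x42D9
s_8 = Round(s_7, k_7) = 0x74BD

0xEB93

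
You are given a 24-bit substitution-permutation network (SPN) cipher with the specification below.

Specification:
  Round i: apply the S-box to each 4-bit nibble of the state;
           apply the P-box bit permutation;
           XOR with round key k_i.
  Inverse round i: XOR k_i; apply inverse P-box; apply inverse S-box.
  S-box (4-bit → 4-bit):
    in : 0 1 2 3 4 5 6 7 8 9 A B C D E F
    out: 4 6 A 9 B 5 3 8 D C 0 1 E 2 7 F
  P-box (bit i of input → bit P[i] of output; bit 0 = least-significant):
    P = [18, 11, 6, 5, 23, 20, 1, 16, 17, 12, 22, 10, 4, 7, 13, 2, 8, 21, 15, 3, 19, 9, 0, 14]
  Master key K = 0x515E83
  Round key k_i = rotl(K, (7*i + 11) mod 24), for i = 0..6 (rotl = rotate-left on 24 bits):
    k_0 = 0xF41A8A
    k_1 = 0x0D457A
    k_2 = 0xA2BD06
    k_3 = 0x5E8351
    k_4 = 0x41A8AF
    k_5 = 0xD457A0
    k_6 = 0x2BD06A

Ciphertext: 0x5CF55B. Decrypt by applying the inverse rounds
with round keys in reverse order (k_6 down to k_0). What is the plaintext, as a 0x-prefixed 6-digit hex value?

0xF923C1

s_0 = ciphertext = 0x5CF55B
s_1 = InvRound(s_0, k_6) = 0x065823
s_2 = InvRound(s_1, k_5) = 0x1BD8ED
s_3 = InvRound(s_2, k_4) = 0x3A0E10
s_4 = InvRound(s_3, k_3) = 0x0EA9AE
s_5 = InvRound(s_4, k_2) = 0xB2D2B3
s_6 = InvRound(s_5, k_1) = 0xEFD445
s_7 = InvRound(s_6, k_0) = 0xF923C1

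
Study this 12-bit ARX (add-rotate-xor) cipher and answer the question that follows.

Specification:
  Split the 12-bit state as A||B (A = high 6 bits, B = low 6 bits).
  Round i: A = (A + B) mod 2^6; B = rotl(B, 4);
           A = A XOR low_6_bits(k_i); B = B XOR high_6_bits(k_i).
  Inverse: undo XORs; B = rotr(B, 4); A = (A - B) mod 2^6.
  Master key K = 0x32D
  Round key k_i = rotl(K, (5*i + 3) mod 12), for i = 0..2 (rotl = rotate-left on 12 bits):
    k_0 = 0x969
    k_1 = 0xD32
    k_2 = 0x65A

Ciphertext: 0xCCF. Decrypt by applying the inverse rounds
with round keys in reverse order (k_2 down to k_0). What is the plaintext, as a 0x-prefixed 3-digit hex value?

0xE0D

s_0 = ciphertext = 0xCCF
s_1 = InvRound(s_0, k_2) = 0x419
s_2 = InvRound(s_1, k_1) = 0xB36
s_3 = InvRound(s_2, k_0) = 0xE0D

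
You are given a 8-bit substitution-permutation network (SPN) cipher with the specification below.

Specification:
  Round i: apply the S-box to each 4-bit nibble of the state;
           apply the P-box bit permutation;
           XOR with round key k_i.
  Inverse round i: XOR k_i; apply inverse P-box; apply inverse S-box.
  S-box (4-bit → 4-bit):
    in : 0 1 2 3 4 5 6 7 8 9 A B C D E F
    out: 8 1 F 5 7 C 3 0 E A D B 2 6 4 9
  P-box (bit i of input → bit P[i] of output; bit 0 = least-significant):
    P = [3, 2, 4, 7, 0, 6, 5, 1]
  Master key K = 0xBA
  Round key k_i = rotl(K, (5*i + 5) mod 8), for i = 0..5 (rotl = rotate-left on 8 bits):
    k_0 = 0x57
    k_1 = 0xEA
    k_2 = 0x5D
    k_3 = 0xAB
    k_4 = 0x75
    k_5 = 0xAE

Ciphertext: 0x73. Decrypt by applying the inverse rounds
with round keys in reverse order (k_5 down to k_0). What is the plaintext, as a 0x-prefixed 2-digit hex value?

0x0C

s_0 = ciphertext = 0x73
s_1 = InvRound(s_0, k_5) = 0x62
s_2 = InvRound(s_1, k_4) = 0xFD
s_3 = InvRound(s_2, k_3) = 0x9D
s_4 = InvRound(s_3, k_2) = 0xC0
s_5 = InvRound(s_4, k_1) = 0x51
s_6 = InvRound(s_5, k_0) = 0x0C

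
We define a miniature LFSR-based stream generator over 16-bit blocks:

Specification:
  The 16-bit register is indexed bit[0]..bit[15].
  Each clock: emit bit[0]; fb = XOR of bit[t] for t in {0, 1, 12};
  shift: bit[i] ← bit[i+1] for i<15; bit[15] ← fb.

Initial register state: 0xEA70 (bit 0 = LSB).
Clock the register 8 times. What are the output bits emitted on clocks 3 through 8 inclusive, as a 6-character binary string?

reg_0 = 0xEA70
clock 1: out=0, reg = 0x7538
clock 2: out=0, reg = 0xBA9C
clock 3: out=0, reg = 0xDD4E
clock 4: out=0, reg = 0x6EA7
clock 5: out=1, reg = 0x3753
clock 6: out=1, reg = 0x9BA9
clock 7: out=1, reg = 0x4DD4
clock 8: out=0, reg = 0x26EA

001110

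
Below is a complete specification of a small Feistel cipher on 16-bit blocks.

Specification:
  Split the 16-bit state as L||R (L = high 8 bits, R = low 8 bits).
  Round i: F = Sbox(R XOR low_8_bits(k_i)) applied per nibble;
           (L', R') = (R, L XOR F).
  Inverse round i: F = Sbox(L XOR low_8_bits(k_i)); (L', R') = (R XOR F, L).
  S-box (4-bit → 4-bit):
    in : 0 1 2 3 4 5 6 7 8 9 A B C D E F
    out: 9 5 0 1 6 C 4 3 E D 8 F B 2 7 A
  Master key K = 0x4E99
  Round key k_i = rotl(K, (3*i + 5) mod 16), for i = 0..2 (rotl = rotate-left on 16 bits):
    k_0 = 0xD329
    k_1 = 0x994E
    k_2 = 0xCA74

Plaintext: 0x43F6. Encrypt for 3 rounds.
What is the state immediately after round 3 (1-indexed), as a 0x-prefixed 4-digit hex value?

0xF58C

s_0 = plaintext = 0x43F6
s_1 = Round(s_0, k_0) = 0xF669
s_2 = Round(s_1, k_1) = 0x69F5
s_3 = Round(s_2, k_2) = 0xF58C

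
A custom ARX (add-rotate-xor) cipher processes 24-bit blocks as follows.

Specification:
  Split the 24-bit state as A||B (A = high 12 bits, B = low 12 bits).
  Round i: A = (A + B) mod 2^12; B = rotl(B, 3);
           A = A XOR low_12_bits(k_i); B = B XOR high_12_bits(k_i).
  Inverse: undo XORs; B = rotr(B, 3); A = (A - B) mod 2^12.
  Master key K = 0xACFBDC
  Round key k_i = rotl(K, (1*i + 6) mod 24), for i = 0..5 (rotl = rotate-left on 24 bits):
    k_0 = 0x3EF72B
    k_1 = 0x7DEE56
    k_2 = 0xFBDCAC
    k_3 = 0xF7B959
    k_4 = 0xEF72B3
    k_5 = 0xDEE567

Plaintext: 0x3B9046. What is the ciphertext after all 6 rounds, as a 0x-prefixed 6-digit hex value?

0x9FB67D

s_0 = plaintext = 0x3B9046
s_1 = Round(s_0, k_0) = 0x4D41DF
s_2 = Round(s_1, k_1) = 0x8E5926
s_3 = Round(s_2, k_2) = 0xEA7689
s_4 = Round(s_3, k_3) = 0xC69B30
s_5 = Round(s_4, k_4) = 0x52A772
s_6 = Round(s_5, k_5) = 0x9FB67D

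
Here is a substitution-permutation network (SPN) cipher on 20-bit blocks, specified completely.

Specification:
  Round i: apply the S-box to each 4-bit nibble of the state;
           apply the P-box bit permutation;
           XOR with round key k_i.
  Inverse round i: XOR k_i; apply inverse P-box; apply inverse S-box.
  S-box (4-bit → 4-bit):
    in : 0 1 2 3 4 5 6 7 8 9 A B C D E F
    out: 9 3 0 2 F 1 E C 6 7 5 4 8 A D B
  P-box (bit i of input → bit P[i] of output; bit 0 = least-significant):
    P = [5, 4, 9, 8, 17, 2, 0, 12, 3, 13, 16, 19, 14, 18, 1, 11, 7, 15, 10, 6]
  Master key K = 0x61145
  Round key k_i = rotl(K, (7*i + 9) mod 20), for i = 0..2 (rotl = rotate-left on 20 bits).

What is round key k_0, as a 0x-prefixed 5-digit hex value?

0x28AC2

K = 0x61145
k_0 = rotl(K, (7*0+9) mod 20) = rotl(K, 9) = 0x28AC2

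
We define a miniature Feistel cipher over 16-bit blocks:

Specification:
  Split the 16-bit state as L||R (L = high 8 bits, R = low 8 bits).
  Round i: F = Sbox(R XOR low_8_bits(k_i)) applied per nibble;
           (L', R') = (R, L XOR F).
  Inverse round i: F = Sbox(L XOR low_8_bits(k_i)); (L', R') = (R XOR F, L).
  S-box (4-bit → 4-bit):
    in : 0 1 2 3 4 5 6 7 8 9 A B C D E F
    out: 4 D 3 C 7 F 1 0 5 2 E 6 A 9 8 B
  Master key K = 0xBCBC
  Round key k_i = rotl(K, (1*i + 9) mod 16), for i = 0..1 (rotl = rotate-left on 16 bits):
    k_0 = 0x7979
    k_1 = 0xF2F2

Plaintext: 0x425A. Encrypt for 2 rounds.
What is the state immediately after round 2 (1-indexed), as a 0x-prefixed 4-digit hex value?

0x7E00

s_0 = plaintext = 0x425A
s_1 = Round(s_0, k_0) = 0x5A7E
s_2 = Round(s_1, k_1) = 0x7E00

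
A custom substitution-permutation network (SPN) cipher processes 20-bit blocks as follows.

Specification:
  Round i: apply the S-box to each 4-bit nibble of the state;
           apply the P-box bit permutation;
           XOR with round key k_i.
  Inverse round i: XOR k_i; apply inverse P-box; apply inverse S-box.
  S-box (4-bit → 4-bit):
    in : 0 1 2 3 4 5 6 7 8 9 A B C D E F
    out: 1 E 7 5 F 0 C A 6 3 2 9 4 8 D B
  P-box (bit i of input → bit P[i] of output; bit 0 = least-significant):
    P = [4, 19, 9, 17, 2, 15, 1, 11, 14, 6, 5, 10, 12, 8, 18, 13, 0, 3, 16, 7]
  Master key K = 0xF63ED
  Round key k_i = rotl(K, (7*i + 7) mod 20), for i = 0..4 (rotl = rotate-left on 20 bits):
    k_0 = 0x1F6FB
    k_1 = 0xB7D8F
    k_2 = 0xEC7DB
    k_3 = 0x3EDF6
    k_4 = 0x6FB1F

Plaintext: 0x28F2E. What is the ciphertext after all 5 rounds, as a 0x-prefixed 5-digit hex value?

0xBA1BC

s_0 = plaintext = 0x28F2E
s_1 = Round(s_0, k_0) = 0x631A4
s_2 = Round(s_1, k_1) = 0x4EB7F
s_3 = Round(s_2, k_2) = 0x13B42
s_4 = Round(s_3, k_3) = 0xE3368
s_5 = Round(s_4, k_4) = 0xBA1BC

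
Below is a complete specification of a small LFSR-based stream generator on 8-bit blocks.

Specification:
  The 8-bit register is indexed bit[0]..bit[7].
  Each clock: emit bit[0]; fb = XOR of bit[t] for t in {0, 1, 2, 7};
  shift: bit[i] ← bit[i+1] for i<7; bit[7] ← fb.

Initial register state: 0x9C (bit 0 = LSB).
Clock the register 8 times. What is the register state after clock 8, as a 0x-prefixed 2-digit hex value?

reg_0 = 0x9C
clock 1: out=0, reg = 0x4E
clock 2: out=0, reg = 0x27
clock 3: out=1, reg = 0x93
clock 4: out=1, reg = 0xC9
clock 5: out=1, reg = 0x64
clock 6: out=0, reg = 0xB2
clock 7: out=0, reg = 0x59
clock 8: out=1, reg = 0xAC

0xAC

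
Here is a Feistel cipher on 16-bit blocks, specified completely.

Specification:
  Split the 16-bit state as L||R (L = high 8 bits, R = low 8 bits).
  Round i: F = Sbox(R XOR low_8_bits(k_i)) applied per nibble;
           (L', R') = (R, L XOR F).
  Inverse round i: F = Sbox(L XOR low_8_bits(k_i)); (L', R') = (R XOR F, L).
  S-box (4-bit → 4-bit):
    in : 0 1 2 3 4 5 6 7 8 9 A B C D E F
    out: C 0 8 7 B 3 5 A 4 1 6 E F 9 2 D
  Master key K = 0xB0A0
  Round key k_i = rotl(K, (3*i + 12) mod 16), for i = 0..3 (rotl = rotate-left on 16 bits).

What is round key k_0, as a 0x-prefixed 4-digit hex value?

K = 0xB0A0
k_0 = rotl(K, (3*0+12) mod 16) = rotl(K, 12) = 0x0B0A

0x0B0A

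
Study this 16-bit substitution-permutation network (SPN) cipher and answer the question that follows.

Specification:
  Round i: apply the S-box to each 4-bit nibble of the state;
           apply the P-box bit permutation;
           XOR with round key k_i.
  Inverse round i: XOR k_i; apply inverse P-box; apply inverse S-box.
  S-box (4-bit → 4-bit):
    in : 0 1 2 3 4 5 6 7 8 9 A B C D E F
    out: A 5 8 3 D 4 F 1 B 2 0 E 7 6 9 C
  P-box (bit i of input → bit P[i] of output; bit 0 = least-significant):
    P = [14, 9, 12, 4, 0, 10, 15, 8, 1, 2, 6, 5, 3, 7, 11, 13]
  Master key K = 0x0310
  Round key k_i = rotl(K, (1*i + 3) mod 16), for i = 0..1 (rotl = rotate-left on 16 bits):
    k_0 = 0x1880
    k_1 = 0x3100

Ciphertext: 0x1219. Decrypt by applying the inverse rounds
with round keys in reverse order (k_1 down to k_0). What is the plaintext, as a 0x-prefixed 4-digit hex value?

s_0 = ciphertext = 0x1219
s_1 = InvRound(s_0, k_1) = 0xEAE0
s_2 = InvRound(s_1, k_0) = 0x2F5C

0x2F5C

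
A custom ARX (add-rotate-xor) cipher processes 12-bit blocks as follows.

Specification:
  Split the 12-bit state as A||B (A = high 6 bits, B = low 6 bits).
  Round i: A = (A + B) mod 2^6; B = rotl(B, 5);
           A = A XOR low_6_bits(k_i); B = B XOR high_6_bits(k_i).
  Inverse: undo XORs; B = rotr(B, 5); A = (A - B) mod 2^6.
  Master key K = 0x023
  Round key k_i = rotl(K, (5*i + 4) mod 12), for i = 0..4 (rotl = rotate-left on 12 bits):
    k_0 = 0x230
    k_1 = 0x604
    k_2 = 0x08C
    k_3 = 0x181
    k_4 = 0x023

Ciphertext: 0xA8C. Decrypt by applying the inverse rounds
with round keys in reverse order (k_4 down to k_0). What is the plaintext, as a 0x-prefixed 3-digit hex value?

s_0 = ciphertext = 0xA8C
s_1 = InvRound(s_0, k_4) = 0xC58
s_2 = InvRound(s_1, k_3) = 0xD3C
s_3 = InvRound(s_2, k_2) = 0xEFD
s_4 = InvRound(s_3, k_1) = 0xD0B
s_5 = InvRound(s_4, k_0) = 0xF86

0xF86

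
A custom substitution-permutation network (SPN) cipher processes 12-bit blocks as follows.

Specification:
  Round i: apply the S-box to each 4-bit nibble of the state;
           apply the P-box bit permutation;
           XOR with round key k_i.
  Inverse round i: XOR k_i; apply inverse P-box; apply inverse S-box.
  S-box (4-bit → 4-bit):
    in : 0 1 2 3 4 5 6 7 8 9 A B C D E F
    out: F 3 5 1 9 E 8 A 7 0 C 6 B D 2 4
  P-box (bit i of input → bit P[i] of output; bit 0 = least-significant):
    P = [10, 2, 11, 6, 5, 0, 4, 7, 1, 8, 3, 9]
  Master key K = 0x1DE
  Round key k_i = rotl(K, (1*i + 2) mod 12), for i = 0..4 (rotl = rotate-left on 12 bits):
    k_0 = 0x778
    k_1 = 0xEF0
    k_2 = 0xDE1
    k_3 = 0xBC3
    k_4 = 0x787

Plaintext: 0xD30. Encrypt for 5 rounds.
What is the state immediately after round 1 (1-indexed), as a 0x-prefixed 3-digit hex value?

0x916

s_0 = plaintext = 0xD30
s_1 = Round(s_0, k_0) = 0x916
s_2 = Round(s_1, k_1) = 0xE91
s_3 = Round(s_2, k_2) = 0x8E5
s_4 = Round(s_3, k_3) = 0x28C
s_5 = Round(s_4, k_4) = 0x3F8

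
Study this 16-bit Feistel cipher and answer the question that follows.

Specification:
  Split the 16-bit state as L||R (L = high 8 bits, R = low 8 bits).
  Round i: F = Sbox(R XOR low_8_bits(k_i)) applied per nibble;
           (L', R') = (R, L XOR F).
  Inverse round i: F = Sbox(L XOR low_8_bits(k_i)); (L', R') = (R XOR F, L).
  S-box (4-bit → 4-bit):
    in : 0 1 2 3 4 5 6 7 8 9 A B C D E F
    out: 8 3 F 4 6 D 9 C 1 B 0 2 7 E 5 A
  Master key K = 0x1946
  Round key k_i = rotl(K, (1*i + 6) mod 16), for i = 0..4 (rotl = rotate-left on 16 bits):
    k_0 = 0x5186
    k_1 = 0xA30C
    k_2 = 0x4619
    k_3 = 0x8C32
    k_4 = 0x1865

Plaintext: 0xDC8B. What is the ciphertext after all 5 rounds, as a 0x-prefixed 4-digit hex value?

0xD919

s_0 = plaintext = 0xDC8B
s_1 = Round(s_0, k_0) = 0x8B52
s_2 = Round(s_1, k_1) = 0x525E
s_3 = Round(s_2, k_2) = 0x5E3E
s_4 = Round(s_3, k_3) = 0x3ED9
s_5 = Round(s_4, k_4) = 0xD919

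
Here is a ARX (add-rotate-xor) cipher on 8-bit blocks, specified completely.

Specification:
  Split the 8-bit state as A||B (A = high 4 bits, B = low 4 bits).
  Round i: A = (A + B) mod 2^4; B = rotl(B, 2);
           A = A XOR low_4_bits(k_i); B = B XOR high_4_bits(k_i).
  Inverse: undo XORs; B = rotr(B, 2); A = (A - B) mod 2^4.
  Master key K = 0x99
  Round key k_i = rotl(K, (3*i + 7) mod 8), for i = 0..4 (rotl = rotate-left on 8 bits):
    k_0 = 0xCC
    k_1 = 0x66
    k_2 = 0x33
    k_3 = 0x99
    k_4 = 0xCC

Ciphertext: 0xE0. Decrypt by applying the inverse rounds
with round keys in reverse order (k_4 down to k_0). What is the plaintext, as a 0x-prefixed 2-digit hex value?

0x03

s_0 = ciphertext = 0xE0
s_1 = InvRound(s_0, k_4) = 0xF3
s_2 = InvRound(s_1, k_3) = 0xCA
s_3 = InvRound(s_2, k_2) = 0x96
s_4 = InvRound(s_3, k_1) = 0xF0
s_5 = InvRound(s_4, k_0) = 0x03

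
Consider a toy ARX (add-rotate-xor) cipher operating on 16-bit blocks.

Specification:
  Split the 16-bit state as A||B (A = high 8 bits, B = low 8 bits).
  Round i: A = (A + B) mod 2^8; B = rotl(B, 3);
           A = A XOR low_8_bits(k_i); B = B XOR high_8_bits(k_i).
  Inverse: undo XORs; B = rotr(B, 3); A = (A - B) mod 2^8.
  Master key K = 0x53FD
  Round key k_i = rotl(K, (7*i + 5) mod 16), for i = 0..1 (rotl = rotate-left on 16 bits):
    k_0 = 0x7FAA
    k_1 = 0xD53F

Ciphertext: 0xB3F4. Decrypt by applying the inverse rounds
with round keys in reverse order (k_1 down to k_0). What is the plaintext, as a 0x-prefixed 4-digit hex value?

0x576B

s_0 = ciphertext = 0xB3F4
s_1 = InvRound(s_0, k_1) = 0x6824
s_2 = InvRound(s_1, k_0) = 0x576B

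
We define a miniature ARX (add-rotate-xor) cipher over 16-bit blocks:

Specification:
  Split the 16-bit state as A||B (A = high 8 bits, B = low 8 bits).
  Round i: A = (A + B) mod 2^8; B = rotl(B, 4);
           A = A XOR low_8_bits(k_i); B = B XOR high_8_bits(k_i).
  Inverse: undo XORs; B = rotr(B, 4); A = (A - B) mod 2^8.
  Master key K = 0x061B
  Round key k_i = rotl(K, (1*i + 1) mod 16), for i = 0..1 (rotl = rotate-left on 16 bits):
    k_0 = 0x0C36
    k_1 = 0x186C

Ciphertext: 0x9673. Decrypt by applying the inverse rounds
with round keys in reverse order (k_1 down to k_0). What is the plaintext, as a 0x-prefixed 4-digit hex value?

s_0 = ciphertext = 0x9673
s_1 = InvRound(s_0, k_1) = 0x44B6
s_2 = InvRound(s_1, k_0) = 0xC7AB

0xC7AB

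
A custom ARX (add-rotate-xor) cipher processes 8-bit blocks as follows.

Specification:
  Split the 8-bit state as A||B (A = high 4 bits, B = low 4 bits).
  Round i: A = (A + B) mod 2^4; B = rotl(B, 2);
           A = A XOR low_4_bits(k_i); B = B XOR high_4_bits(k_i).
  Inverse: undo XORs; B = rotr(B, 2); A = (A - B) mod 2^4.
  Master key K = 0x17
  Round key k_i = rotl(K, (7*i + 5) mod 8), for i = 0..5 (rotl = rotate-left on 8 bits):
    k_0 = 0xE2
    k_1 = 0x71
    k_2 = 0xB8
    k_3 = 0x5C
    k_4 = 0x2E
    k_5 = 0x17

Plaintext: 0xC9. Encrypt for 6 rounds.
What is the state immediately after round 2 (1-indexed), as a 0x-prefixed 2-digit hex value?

s_0 = plaintext = 0xC9
s_1 = Round(s_0, k_0) = 0x78
s_2 = Round(s_1, k_1) = 0xE5
s_3 = Round(s_2, k_2) = 0xBE
s_4 = Round(s_3, k_3) = 0x5E
s_5 = Round(s_4, k_4) = 0xD9
s_6 = Round(s_5, k_5) = 0x17

0xE5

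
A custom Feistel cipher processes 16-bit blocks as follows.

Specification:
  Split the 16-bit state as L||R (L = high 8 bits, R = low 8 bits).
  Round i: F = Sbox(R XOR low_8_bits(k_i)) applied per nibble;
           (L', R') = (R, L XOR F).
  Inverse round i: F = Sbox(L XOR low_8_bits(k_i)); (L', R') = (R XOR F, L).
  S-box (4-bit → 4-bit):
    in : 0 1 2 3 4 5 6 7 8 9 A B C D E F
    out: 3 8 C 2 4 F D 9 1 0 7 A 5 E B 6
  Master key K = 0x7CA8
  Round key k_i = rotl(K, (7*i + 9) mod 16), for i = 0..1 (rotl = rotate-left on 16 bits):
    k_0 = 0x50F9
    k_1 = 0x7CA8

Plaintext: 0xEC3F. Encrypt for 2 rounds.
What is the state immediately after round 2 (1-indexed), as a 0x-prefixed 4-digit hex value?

0xB1BF

s_0 = plaintext = 0xEC3F
s_1 = Round(s_0, k_0) = 0x3FB1
s_2 = Round(s_1, k_1) = 0xB1BF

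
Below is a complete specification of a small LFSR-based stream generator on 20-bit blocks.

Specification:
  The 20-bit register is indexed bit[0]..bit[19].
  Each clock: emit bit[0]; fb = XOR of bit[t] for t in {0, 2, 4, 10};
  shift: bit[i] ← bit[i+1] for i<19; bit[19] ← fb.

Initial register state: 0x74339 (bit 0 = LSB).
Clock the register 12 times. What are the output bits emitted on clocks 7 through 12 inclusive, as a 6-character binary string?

reg_0 = 0x74339
clock 1: out=1, reg = 0x3A19C
clock 2: out=0, reg = 0x1D0CE
clock 3: out=0, reg = 0x8E867
clock 4: out=1, reg = 0x47433
clock 5: out=1, reg = 0xA3A19
clock 6: out=1, reg = 0x51D0C
clock 7: out=0, reg = 0x28E86
clock 8: out=0, reg = 0x14743
clock 9: out=1, reg = 0x0A3A1
clock 10: out=1, reg = 0x851D0
clock 11: out=0, reg = 0xC28E8
clock 12: out=0, reg = 0x61474

001100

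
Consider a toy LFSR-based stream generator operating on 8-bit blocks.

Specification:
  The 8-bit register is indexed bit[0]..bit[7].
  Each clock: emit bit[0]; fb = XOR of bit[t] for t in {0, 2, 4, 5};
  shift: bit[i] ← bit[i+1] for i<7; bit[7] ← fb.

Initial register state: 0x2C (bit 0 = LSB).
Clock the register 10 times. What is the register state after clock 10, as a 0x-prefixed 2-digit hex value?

0xD1

reg_0 = 0x2C
clock 1: out=0, reg = 0x16
clock 2: out=0, reg = 0x0B
clock 3: out=1, reg = 0x85
clock 4: out=1, reg = 0x42
clock 5: out=0, reg = 0x21
clock 6: out=1, reg = 0x10
clock 7: out=0, reg = 0x88
clock 8: out=0, reg = 0x44
clock 9: out=0, reg = 0xA2
clock 10: out=0, reg = 0xD1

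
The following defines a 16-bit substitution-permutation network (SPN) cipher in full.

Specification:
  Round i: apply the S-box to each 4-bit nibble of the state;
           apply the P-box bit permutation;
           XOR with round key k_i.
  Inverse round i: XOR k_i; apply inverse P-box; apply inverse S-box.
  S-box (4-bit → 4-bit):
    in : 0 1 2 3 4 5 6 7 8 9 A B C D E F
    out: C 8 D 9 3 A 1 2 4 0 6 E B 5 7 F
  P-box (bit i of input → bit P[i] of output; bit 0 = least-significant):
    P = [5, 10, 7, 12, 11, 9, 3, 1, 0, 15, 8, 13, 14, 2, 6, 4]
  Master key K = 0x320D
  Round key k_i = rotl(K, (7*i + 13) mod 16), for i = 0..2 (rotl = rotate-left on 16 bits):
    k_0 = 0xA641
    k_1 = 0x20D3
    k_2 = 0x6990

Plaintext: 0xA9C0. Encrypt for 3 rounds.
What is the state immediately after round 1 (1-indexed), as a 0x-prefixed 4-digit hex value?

s_0 = plaintext = 0xA9C0
s_1 = Round(s_0, k_0) = 0xBC87
s_2 = Round(s_1, k_1) = 0x848E
s_3 = Round(s_2, k_2) = 0xED79

0xBC87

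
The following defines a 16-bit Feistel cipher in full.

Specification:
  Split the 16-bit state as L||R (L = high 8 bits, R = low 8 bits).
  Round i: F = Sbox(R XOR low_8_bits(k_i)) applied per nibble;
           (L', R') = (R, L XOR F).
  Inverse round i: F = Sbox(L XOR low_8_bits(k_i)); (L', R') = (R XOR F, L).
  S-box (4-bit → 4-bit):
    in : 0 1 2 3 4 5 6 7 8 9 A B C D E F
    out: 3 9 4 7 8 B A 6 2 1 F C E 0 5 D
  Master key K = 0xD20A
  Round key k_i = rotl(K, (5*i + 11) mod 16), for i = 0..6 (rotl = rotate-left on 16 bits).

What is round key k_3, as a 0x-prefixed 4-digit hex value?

0x2B48

K = 0xD20A
k_0 = rotl(K, (5*0+11) mod 16) = rotl(K, 11) = 0x5690
k_1 = rotl(K, (5*1+11) mod 16) = rotl(K, 0) = 0xD20A
k_2 = rotl(K, (5*2+11) mod 16) = rotl(K, 5) = 0x415A
k_3 = rotl(K, (5*3+11) mod 16) = rotl(K, 10) = 0x2B48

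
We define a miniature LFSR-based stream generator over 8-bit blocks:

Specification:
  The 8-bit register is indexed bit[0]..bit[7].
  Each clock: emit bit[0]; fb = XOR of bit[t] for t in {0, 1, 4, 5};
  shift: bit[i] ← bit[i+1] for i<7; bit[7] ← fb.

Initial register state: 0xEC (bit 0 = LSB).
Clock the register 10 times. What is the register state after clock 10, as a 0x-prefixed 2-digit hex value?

reg_0 = 0xEC
clock 1: out=0, reg = 0xF6
clock 2: out=0, reg = 0xFB
clock 3: out=1, reg = 0x7D
clock 4: out=1, reg = 0xBE
clock 5: out=0, reg = 0xDF
clock 6: out=1, reg = 0xEF
clock 7: out=1, reg = 0xF7
clock 8: out=1, reg = 0x7B
clock 9: out=1, reg = 0x3D
clock 10: out=1, reg = 0x9E

0x9E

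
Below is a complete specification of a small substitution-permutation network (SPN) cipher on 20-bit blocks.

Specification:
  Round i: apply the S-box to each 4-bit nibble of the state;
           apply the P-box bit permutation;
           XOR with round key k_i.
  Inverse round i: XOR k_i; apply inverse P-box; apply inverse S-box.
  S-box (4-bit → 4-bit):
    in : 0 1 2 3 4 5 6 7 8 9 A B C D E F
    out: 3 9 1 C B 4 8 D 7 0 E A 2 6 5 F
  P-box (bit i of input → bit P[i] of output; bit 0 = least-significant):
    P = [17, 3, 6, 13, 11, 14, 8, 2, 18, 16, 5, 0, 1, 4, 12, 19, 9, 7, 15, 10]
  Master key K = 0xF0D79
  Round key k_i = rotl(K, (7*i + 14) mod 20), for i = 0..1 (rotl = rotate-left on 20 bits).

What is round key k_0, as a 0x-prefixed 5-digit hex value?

K = 0xF0D79
k_0 = rotl(K, (7*0+14) mod 20) = rotl(K, 14) = 0xE7C35

0xE7C35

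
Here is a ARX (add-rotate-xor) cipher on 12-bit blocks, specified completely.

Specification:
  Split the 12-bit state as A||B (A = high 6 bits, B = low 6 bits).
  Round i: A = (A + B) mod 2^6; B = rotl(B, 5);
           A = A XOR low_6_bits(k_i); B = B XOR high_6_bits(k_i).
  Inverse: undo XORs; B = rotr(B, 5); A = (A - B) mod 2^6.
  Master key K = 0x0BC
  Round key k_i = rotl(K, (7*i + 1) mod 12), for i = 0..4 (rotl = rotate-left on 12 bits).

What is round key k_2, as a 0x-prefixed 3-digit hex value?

0x5E0

K = 0x0BC
k_0 = rotl(K, (7*0+1) mod 12) = rotl(K, 1) = 0x178
k_1 = rotl(K, (7*1+1) mod 12) = rotl(K, 8) = 0xC0B
k_2 = rotl(K, (7*2+1) mod 12) = rotl(K, 3) = 0x5E0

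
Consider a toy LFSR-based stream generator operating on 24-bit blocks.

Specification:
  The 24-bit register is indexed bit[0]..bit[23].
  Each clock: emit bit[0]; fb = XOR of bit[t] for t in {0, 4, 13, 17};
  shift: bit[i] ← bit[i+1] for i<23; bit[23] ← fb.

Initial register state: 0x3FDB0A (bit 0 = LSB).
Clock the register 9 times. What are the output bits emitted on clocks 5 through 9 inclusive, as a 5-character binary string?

00001

reg_0 = 0x3FDB0A
clock 1: out=0, reg = 0x9FED85
clock 2: out=1, reg = 0xCFF6C2
clock 3: out=0, reg = 0x67FB61
clock 4: out=1, reg = 0xB3FDB0
clock 5: out=0, reg = 0xD9FED8
clock 6: out=0, reg = 0x6CFF6C
clock 7: out=0, reg = 0xB67FB6
clock 8: out=0, reg = 0xDB3FDB
clock 9: out=1, reg = 0x6D9FED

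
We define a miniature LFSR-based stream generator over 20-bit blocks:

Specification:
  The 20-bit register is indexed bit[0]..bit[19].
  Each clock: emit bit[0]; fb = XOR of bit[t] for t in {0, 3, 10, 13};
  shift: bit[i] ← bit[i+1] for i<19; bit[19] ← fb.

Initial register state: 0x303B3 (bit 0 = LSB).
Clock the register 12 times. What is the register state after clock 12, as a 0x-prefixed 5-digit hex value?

0x99D30

reg_0 = 0x303B3
clock 1: out=1, reg = 0x981D9
clock 2: out=1, reg = 0x4C0EC
clock 3: out=0, reg = 0xA6076
clock 4: out=0, reg = 0xD303B
clock 5: out=1, reg = 0xE981D
clock 6: out=1, reg = 0x74C0E
clock 7: out=0, reg = 0x3A607
clock 8: out=1, reg = 0x9D303
clock 9: out=1, reg = 0xCE981
clock 10: out=1, reg = 0x674C0
clock 11: out=0, reg = 0x33A60
clock 12: out=0, reg = 0x99D30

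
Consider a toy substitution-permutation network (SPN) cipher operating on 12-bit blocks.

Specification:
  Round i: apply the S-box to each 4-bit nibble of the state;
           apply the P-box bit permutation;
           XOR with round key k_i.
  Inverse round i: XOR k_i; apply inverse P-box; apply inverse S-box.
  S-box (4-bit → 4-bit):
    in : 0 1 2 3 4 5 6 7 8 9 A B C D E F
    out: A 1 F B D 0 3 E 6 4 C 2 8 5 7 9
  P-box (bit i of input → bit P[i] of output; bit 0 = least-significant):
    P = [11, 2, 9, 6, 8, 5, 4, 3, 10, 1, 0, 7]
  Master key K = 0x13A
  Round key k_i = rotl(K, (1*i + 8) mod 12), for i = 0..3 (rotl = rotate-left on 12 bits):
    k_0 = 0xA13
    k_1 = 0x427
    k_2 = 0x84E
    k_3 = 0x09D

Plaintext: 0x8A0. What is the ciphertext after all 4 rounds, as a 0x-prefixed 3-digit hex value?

0xF43

s_0 = plaintext = 0x8A0
s_1 = Round(s_0, k_0) = 0xA4C
s_2 = Round(s_1, k_1) = 0x5FE
s_3 = Round(s_2, k_2) = 0x342
s_4 = Round(s_3, k_3) = 0xF43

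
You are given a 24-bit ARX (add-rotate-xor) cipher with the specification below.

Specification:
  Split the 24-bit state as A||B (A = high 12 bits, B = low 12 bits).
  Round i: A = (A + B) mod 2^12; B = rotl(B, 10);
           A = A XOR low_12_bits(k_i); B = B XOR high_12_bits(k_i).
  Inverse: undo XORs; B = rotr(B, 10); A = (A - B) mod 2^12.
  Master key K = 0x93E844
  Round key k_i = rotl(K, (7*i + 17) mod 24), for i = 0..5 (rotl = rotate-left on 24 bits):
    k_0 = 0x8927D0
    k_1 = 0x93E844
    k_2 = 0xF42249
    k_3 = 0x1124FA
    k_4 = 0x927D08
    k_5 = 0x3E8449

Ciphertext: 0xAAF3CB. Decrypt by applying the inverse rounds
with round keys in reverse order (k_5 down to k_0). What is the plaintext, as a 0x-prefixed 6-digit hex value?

0xE1CD65

s_0 = ciphertext = 0xAAF3CB
s_1 = InvRound(s_0, k_5) = 0xE5A08C
s_2 = InvRound(s_1, k_4) = 0xCA46AE
s_3 = InvRound(s_2, k_3) = 0x96DEF1
s_4 = InvRound(s_3, k_2) = 0x4586CC
s_5 = InvRound(s_4, k_1) = 0xC51FCB
s_6 = InvRound(s_5, k_0) = 0xE1CD65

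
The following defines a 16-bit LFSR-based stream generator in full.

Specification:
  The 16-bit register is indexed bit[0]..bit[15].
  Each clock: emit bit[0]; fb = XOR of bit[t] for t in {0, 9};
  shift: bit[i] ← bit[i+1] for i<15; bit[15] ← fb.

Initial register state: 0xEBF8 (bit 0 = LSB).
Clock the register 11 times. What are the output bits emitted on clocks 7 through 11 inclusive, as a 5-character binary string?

11110

reg_0 = 0xEBF8
clock 1: out=0, reg = 0xF5FC
clock 2: out=0, reg = 0x7AFE
clock 3: out=0, reg = 0xBD7F
clock 4: out=1, reg = 0xDEBF
clock 5: out=1, reg = 0x6F5F
clock 6: out=1, reg = 0x37AF
clock 7: out=1, reg = 0x1BD7
clock 8: out=1, reg = 0x0DEB
clock 9: out=1, reg = 0x86F5
clock 10: out=1, reg = 0x437A
clock 11: out=0, reg = 0xA1BD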